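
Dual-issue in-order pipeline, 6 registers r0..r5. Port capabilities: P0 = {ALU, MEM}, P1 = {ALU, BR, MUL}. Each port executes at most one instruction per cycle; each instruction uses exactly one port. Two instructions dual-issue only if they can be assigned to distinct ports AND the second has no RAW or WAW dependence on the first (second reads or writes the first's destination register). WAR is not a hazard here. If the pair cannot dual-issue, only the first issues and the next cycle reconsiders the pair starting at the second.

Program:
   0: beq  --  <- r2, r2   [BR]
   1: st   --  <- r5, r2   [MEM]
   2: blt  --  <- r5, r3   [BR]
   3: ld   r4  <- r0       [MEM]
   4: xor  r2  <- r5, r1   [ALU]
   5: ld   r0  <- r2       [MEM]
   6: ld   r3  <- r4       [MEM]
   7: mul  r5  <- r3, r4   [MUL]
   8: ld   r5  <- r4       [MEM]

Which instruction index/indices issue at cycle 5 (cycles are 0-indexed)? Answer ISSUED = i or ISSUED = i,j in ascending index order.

ISSUED = 7

#0 head=0: beq;st i0,i1 dual
#1 head=2: blt;ld i2,i3 dual
#2 head=4: xor i4 RAW r2
#3 head=5: ld i5 no-port MEM/MEM
#4 head=6: ld i6 RAW r3
#5 head=7: mul i7 WAW r5
#6 head=8: ld i8 tail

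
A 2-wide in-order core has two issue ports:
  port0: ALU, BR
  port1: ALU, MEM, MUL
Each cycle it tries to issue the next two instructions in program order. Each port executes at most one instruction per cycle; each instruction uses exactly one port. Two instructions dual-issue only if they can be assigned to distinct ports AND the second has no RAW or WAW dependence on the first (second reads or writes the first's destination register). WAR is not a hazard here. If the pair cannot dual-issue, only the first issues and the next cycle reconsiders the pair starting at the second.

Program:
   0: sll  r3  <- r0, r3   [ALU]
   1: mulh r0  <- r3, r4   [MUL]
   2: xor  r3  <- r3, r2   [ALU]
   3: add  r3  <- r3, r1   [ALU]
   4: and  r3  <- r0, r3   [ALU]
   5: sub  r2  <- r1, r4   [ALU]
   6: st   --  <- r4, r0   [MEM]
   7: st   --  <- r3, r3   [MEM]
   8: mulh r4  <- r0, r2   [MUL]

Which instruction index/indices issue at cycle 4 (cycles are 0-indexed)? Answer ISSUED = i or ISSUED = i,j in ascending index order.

[0] i0  sll.ALU  -- RAW r3
[1] i1+i2  mulh.MUL;xor.ALU  -- pair
[2] i3  add.ALU  -- RAW+WAW r3
[3] i4+i5  and.ALU;sub.ALU  -- pair
[4] i6  st.MEM  -- no-port MEM/MEM
[5] i7  st.MEM  -- no-port MEM/MUL
[6] i8  mulh.MUL  -- tail

ISSUED = 6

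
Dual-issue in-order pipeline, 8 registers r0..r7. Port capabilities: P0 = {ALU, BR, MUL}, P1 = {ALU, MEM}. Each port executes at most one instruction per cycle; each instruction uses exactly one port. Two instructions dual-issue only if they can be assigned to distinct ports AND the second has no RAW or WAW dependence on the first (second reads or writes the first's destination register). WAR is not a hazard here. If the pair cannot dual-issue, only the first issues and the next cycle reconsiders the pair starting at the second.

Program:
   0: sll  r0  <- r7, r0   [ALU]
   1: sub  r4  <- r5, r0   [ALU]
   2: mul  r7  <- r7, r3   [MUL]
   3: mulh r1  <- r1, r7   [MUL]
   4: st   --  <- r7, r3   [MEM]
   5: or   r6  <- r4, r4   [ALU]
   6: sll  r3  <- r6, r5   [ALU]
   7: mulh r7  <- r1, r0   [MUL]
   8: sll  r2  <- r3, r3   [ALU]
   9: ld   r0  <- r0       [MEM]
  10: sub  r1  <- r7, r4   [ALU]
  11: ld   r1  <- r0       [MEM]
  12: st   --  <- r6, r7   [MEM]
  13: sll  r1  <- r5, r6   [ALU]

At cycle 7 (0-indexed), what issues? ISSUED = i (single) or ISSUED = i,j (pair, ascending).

ISSUED = 11

c0: i0 sll  RAW r0
c1: i1&i2 sub+mul  pair
c2: i3&i4 mulh+st  pair
c3: i5 or  RAW r6
c4: i6&i7 sll+mulh  pair
c5: i8&i9 sll+ld  pair
c6: i10 sub  WAW r1
c7: i11 ld  no-port MEM/MEM
c8: i12&i13 st+sll  pair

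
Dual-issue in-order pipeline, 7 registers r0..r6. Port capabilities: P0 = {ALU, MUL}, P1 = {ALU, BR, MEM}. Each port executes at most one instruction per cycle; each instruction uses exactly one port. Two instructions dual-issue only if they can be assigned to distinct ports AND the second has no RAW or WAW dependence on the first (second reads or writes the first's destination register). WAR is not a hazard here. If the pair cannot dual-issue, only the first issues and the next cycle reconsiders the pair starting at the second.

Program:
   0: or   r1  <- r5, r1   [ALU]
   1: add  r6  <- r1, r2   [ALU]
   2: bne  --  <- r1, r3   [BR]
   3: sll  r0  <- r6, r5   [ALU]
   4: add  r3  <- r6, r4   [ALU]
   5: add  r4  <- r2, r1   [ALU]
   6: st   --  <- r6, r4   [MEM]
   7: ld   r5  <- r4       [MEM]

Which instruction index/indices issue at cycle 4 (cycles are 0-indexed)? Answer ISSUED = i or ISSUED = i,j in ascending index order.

  cy0 -> i0 (or.ALU) RAW r1
  cy1 -> i1/i2 (add.ALU bne.BR) dual
  cy2 -> i3/i4 (sll.ALU add.ALU) dual
  cy3 -> i5 (add.ALU) RAW r4
  cy4 -> i6 (st.MEM) no-port MEM/MEM
  cy5 -> i7 (ld.MEM) tail

ISSUED = 6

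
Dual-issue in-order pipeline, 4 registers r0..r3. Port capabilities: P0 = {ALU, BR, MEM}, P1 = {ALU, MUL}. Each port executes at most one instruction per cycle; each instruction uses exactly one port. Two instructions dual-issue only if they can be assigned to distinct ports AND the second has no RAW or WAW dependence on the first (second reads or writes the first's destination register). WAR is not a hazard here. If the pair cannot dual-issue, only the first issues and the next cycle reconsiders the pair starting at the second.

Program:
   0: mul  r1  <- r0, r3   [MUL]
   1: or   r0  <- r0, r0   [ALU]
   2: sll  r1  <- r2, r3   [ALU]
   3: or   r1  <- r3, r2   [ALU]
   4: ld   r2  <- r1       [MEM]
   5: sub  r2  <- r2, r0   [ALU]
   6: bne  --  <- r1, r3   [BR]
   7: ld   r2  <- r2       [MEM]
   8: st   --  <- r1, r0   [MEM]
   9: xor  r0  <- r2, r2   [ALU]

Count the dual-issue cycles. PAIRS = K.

PAIRS = 3

0. mul or @i0/i1  | dual
1. sll @i2  | WAW r1
2. or @i3  | RAW r1
3. ld @i4  | RAW+WAW r2
4. sub bne @i5/i6  | dual
5. ld @i7  | no-port MEM/MEM
6. st xor @i8/i9  | dual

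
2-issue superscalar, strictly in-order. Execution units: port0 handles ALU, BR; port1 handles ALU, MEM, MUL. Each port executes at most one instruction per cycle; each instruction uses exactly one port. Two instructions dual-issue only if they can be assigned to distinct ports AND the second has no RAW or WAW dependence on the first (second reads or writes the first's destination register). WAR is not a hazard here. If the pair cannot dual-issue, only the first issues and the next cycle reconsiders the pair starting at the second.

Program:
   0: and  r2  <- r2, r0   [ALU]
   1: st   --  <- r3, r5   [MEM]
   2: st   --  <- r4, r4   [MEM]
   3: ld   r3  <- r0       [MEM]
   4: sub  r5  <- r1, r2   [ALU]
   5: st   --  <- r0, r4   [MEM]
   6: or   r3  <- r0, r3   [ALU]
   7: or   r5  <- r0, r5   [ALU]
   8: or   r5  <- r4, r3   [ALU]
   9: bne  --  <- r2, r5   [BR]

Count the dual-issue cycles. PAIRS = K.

c0: i0+i1 and.ALU;st.MEM  dual
c1: i2 st.MEM  no-port MEM/MEM
c2: i3+i4 ld.MEM;sub.ALU  dual
c3: i5+i6 st.MEM;or.ALU  dual
c4: i7 or.ALU  WAW r5
c5: i8 or.ALU  RAW r5
c6: i9 bne.BR  tail

PAIRS = 3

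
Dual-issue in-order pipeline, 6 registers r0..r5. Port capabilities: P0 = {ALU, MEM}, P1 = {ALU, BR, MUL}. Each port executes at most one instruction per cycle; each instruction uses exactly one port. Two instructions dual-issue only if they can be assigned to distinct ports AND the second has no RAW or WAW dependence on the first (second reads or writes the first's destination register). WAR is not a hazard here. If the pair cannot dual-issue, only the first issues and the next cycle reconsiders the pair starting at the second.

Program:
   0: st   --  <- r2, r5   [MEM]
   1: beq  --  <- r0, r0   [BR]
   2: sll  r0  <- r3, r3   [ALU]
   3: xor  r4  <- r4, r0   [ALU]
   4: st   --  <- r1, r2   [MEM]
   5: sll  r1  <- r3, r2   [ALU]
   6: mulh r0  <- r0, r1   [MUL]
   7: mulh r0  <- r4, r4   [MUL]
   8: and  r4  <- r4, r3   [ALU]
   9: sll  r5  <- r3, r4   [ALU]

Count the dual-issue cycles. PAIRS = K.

PAIRS = 3

c0: i0/i1 st.MEM/beq.BR  2-wide
c1: i2 sll.ALU  RAW r0
c2: i3/i4 xor.ALU/st.MEM  2-wide
c3: i5 sll.ALU  RAW r1
c4: i6 mulh.MUL  no-port MUL/MUL
c5: i7/i8 mulh.MUL/and.ALU  2-wide
c6: i9 sll.ALU  tail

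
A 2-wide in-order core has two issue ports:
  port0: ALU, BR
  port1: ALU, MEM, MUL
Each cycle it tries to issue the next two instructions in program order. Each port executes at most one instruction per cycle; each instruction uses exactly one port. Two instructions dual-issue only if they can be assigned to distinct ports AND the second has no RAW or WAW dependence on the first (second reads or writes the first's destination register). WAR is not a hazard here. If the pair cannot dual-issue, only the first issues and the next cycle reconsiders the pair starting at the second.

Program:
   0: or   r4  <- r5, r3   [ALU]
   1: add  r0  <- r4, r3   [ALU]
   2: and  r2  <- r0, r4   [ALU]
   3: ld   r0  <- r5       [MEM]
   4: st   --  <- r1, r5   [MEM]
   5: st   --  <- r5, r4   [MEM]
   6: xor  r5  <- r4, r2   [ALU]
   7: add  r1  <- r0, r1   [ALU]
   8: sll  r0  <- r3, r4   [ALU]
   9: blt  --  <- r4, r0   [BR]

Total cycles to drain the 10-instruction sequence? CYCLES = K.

CYCLES = 7

[0] i0  or  -- RAW r4
[1] i1  add  -- RAW r0
[2] i2+i3  and;ld  -- pair
[3] i4  st  -- no-port MEM/MEM
[4] i5+i6  st;xor  -- pair
[5] i7+i8  add;sll  -- pair
[6] i9  blt  -- tail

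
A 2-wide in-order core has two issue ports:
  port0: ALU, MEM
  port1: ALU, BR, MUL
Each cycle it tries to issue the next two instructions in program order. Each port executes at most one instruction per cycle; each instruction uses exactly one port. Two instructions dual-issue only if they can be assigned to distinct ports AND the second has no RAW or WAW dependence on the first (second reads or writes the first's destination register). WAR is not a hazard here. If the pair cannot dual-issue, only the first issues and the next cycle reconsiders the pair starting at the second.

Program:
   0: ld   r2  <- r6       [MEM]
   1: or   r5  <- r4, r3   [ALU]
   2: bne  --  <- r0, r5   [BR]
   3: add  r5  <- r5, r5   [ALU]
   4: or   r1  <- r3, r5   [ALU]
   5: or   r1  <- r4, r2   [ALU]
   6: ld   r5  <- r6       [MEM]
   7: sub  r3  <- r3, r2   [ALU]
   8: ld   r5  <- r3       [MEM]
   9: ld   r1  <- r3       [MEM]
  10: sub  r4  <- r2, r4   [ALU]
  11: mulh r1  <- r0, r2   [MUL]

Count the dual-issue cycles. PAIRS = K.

#0 head=0: ld.MEM+or.ALU i0&i1 pair
#1 head=2: bne.BR+add.ALU i2&i3 pair
#2 head=4: or.ALU i4 WAW r1
#3 head=5: or.ALU+ld.MEM i5&i6 pair
#4 head=7: sub.ALU i7 RAW r3
#5 head=8: ld.MEM i8 no-port MEM/MEM
#6 head=9: ld.MEM+sub.ALU i9&i10 pair
#7 head=11: mulh.MUL i11 tail

PAIRS = 4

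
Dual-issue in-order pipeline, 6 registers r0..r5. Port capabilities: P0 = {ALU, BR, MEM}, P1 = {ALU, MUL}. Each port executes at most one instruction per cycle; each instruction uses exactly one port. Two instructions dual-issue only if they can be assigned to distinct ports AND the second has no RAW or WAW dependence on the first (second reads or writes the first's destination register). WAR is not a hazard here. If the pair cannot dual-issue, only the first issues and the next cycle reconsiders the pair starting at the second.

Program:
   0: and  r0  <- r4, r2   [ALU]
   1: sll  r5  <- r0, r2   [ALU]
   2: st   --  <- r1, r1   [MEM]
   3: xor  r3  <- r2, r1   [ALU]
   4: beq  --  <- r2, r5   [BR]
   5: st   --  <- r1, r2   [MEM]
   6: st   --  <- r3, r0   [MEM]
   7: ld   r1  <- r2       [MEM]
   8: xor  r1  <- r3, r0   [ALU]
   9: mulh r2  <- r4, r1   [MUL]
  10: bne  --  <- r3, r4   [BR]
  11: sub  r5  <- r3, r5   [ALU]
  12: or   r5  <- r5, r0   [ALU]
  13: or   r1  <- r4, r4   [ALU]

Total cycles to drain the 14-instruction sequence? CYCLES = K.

c0: i0 and  RAW r0
c1: i1&i2 sll;st  dual
c2: i3&i4 xor;beq  dual
c3: i5 st  no-port MEM/MEM
c4: i6 st  no-port MEM/MEM
c5: i7 ld  WAW r1
c6: i8 xor  RAW r1
c7: i9&i10 mulh;bne  dual
c8: i11 sub  RAW+WAW r5
c9: i12&i13 or;or  dual

CYCLES = 10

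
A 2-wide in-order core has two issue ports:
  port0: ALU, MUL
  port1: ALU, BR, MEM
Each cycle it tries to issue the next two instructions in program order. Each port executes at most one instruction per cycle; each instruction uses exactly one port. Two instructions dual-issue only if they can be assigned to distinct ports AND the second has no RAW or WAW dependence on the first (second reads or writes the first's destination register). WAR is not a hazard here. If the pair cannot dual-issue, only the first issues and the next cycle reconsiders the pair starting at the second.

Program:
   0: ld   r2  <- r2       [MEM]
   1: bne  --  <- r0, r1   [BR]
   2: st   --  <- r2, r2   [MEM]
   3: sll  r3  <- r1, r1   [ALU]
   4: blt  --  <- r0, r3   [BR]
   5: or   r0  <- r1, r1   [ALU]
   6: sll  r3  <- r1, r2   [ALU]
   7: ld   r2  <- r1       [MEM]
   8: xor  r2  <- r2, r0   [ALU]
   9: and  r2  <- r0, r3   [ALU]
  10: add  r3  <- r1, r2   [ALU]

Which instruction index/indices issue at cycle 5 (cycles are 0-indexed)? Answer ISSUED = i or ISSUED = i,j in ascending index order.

[0] i0  ld.MEM  -- no-port MEM/BR
[1] i1  bne.BR  -- no-port BR/MEM
[2] i2,i3  st.MEM;sll.ALU  -- pair
[3] i4,i5  blt.BR;or.ALU  -- pair
[4] i6,i7  sll.ALU;ld.MEM  -- pair
[5] i8  xor.ALU  -- WAW r2
[6] i9  and.ALU  -- RAW r2
[7] i10  add.ALU  -- tail

ISSUED = 8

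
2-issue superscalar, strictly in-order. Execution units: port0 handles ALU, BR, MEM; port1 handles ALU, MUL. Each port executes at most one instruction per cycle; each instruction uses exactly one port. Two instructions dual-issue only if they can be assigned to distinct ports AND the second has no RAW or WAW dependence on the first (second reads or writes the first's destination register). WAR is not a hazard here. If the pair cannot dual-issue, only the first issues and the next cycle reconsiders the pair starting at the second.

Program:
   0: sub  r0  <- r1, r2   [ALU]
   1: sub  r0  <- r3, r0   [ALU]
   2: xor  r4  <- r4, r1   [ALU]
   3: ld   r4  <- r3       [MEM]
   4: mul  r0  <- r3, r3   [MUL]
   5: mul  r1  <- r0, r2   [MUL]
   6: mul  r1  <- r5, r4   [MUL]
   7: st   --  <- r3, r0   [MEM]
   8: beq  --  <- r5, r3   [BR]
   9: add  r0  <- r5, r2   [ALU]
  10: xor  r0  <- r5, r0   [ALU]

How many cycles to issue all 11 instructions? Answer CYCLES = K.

CYCLES = 7

c0: i0 sub.ALU  RAW+WAW r0
c1: i1,i2 sub.ALU/xor.ALU  dual
c2: i3,i4 ld.MEM/mul.MUL  dual
c3: i5 mul.MUL  no-port MUL/MUL
c4: i6,i7 mul.MUL/st.MEM  dual
c5: i8,i9 beq.BR/add.ALU  dual
c6: i10 xor.ALU  tail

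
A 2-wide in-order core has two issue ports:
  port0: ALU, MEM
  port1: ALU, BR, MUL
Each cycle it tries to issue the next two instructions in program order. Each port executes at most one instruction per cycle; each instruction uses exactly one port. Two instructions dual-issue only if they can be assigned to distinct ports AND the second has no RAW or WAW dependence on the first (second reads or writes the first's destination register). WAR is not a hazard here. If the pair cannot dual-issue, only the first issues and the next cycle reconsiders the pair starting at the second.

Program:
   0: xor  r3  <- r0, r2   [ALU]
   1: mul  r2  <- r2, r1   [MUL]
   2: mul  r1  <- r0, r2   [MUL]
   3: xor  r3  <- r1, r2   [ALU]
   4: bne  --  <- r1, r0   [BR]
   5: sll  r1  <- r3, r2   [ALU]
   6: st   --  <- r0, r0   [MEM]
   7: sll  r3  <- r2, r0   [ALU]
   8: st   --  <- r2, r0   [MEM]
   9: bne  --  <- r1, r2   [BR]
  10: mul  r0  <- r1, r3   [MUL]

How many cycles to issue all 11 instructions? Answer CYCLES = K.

CYCLES = 7

t=0 i0,i1:xor.ALU mul.MUL ; pair
t=1 i2:mul.MUL ; RAW r1
t=2 i3,i4:xor.ALU bne.BR ; pair
t=3 i5,i6:sll.ALU st.MEM ; pair
t=4 i7,i8:sll.ALU st.MEM ; pair
t=5 i9:bne.BR ; no-port BR/MUL
t=6 i10:mul.MUL ; tail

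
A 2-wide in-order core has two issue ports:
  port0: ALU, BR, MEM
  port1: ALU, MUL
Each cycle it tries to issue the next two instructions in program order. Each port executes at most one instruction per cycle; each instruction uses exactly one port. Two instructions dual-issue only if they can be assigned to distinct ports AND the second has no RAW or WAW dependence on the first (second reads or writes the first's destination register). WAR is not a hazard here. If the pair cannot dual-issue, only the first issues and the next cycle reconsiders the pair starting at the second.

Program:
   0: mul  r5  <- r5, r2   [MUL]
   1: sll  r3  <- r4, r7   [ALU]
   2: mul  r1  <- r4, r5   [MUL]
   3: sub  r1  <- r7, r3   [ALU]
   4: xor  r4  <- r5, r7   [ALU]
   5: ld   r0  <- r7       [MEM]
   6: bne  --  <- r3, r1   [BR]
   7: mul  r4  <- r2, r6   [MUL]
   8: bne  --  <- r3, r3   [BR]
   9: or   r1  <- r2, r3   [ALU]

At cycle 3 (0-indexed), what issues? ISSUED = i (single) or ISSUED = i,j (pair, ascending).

0. mul+sll @i0&i1  | 2-wide
1. mul @i2  | WAW r1
2. sub+xor @i3&i4  | 2-wide
3. ld @i5  | no-port MEM/BR
4. bne+mul @i6&i7  | 2-wide
5. bne+or @i8&i9  | 2-wide

ISSUED = 5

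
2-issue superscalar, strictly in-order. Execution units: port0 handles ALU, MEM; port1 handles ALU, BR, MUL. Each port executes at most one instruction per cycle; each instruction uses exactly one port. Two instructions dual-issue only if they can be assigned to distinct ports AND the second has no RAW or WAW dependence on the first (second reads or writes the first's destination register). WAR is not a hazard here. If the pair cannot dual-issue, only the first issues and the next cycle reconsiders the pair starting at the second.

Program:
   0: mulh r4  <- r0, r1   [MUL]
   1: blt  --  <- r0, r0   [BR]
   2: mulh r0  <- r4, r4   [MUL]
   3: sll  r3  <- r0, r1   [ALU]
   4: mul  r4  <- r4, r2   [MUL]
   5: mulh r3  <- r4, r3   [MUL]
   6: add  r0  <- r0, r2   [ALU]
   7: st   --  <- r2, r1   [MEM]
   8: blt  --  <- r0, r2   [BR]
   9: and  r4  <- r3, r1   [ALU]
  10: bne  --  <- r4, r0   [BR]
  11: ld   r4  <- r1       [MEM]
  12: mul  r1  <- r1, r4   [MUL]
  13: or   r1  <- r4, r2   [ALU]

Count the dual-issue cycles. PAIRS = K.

#0 head=0: mulh.MUL i0 no-port MUL/BR
#1 head=1: blt.BR i1 no-port BR/MUL
#2 head=2: mulh.MUL i2 RAW r0
#3 head=3: sll.ALU/mul.MUL i3&i4 pair
#4 head=5: mulh.MUL/add.ALU i5&i6 pair
#5 head=7: st.MEM/blt.BR i7&i8 pair
#6 head=9: and.ALU i9 RAW r4
#7 head=10: bne.BR/ld.MEM i10&i11 pair
#8 head=12: mul.MUL i12 WAW r1
#9 head=13: or.ALU i13 tail

PAIRS = 4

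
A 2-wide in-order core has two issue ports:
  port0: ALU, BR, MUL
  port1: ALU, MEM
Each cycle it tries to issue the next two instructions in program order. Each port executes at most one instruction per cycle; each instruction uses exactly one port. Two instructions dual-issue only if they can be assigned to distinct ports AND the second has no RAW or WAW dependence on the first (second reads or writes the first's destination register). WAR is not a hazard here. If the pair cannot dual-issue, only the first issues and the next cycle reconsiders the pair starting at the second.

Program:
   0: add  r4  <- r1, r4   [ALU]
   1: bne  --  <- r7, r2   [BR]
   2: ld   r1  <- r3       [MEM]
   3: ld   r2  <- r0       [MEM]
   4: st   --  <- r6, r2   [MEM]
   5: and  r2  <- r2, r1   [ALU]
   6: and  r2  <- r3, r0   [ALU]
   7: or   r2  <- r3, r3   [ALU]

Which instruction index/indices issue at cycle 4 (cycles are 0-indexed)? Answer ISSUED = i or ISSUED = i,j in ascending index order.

ISSUED = 6

t=0 i0/i1:add/bne ; 2-wide
t=1 i2:ld ; no-port MEM/MEM
t=2 i3:ld ; no-port MEM/MEM
t=3 i4/i5:st/and ; 2-wide
t=4 i6:and ; WAW r2
t=5 i7:or ; tail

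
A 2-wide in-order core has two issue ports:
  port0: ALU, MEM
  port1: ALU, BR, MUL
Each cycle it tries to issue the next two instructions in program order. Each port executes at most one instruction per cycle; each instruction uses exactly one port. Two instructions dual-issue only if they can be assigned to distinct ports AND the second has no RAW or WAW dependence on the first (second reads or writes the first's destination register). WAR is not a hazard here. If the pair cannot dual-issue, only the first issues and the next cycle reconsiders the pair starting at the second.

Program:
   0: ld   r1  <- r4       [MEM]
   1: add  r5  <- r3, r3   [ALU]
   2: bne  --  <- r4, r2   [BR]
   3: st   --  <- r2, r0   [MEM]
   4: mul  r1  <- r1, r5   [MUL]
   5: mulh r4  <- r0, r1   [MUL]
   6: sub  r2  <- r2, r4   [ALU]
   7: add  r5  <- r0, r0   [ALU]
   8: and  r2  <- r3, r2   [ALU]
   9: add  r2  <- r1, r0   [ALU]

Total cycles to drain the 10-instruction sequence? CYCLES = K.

CYCLES = 7

#0 head=0: ld;add i0/i1 2-wide
#1 head=2: bne;st i2/i3 2-wide
#2 head=4: mul i4 no-port MUL/MUL
#3 head=5: mulh i5 RAW r4
#4 head=6: sub;add i6/i7 2-wide
#5 head=8: and i8 WAW r2
#6 head=9: add i9 tail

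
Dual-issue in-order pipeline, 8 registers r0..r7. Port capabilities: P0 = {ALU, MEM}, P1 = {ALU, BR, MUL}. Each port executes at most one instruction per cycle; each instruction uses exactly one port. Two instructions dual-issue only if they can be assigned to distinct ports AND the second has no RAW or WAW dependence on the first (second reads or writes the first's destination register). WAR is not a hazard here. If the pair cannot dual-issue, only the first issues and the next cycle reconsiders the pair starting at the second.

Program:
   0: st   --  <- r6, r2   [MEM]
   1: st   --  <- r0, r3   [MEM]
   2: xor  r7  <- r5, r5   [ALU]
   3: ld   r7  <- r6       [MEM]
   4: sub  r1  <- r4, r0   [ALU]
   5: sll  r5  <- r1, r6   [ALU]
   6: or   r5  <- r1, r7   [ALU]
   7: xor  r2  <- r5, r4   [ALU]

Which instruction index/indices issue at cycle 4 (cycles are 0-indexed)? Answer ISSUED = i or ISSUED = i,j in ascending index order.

0. st @i0  | no-port MEM/MEM
1. st xor @i1,i2  | pair
2. ld sub @i3,i4  | pair
3. sll @i5  | WAW r5
4. or @i6  | RAW r5
5. xor @i7  | tail

ISSUED = 6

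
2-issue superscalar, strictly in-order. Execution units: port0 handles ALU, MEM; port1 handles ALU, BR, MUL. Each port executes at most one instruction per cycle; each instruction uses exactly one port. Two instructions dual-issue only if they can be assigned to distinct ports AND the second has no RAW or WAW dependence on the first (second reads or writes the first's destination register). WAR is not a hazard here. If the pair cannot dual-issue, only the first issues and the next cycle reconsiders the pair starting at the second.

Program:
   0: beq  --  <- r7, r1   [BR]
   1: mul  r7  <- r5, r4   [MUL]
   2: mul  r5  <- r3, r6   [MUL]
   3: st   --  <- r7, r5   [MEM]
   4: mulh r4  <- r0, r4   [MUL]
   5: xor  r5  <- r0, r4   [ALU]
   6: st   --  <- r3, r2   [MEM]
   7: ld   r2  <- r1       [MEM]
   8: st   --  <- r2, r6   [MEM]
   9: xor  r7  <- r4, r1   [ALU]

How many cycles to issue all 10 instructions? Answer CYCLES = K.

t=0 i0:beq ; no-port BR/MUL
t=1 i1:mul ; no-port MUL/MUL
t=2 i2:mul ; RAW r5
t=3 i3&i4:st/mulh ; 2-wide
t=4 i5&i6:xor/st ; 2-wide
t=5 i7:ld ; no-port MEM/MEM
t=6 i8&i9:st/xor ; 2-wide

CYCLES = 7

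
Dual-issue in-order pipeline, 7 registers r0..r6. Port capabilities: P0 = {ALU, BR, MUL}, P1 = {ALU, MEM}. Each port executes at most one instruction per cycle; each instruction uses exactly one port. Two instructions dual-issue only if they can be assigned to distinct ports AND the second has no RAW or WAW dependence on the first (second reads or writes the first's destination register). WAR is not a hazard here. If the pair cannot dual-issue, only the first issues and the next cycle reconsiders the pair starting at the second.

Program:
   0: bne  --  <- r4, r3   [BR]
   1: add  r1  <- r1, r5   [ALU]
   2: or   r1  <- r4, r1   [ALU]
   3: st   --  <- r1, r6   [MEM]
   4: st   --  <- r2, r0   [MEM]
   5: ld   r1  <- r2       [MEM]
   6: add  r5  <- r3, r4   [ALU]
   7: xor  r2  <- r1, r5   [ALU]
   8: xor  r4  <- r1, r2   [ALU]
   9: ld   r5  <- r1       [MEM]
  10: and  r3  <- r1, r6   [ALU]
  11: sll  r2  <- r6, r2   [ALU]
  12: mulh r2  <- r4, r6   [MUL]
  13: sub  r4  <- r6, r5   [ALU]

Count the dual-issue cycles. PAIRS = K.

0. bne.BR+add.ALU @i0,i1  | 2-wide
1. or.ALU @i2  | RAW r1
2. st.MEM @i3  | no-port MEM/MEM
3. st.MEM @i4  | no-port MEM/MEM
4. ld.MEM+add.ALU @i5,i6  | 2-wide
5. xor.ALU @i7  | RAW r2
6. xor.ALU+ld.MEM @i8,i9  | 2-wide
7. and.ALU+sll.ALU @i10,i11  | 2-wide
8. mulh.MUL+sub.ALU @i12,i13  | 2-wide

PAIRS = 5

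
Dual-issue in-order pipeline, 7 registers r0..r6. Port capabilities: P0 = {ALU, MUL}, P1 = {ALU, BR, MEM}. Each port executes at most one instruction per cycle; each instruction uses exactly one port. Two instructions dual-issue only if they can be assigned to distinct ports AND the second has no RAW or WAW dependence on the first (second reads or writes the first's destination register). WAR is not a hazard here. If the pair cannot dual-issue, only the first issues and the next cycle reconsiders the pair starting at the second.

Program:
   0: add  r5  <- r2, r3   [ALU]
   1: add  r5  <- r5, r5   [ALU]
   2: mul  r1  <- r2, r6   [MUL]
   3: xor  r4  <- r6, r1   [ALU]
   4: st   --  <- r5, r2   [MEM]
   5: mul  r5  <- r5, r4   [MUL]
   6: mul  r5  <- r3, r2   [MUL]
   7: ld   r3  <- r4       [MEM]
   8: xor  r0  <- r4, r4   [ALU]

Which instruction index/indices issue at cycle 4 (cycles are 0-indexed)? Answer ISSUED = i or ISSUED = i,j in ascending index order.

t=0 i0:add ; RAW+WAW r5
t=1 i1,i2:add;mul ; 2-wide
t=2 i3,i4:xor;st ; 2-wide
t=3 i5:mul ; no-port MUL/MUL
t=4 i6,i7:mul;ld ; 2-wide
t=5 i8:xor ; tail

ISSUED = 6,7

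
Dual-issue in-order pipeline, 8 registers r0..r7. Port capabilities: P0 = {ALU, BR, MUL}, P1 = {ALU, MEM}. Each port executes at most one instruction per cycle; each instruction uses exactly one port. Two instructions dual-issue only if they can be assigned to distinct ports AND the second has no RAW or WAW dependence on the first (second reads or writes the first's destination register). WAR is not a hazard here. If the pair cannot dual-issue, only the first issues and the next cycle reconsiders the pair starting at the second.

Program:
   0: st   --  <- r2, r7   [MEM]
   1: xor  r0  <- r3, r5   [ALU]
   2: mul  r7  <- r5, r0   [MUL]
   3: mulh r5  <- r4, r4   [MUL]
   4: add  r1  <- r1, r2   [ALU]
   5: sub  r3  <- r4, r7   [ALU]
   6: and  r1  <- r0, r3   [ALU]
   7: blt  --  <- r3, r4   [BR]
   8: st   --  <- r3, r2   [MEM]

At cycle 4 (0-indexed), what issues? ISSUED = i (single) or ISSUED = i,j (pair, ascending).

ISSUED = 6,7

t=0 i0&i1:st.MEM+xor.ALU ; 2-wide
t=1 i2:mul.MUL ; no-port MUL/MUL
t=2 i3&i4:mulh.MUL+add.ALU ; 2-wide
t=3 i5:sub.ALU ; RAW r3
t=4 i6&i7:and.ALU+blt.BR ; 2-wide
t=5 i8:st.MEM ; tail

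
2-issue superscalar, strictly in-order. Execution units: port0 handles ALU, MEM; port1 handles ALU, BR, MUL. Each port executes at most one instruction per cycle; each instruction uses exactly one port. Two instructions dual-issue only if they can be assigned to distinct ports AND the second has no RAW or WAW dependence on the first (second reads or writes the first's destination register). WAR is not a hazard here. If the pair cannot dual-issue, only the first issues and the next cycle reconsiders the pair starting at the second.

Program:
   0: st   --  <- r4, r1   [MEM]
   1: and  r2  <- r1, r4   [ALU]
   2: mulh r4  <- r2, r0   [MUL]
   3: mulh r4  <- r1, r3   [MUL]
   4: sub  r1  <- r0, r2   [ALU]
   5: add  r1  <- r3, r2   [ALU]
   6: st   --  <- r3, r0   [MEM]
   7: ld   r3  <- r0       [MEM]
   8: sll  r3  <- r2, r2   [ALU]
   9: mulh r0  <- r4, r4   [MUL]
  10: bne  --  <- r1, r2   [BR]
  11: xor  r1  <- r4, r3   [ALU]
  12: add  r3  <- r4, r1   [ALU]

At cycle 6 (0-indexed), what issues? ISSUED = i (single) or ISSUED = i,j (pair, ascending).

c0: i0&i1 st.MEM and.ALU  2-wide
c1: i2 mulh.MUL  no-port MUL/MUL
c2: i3&i4 mulh.MUL sub.ALU  2-wide
c3: i5&i6 add.ALU st.MEM  2-wide
c4: i7 ld.MEM  WAW r3
c5: i8&i9 sll.ALU mulh.MUL  2-wide
c6: i10&i11 bne.BR xor.ALU  2-wide
c7: i12 add.ALU  tail

ISSUED = 10,11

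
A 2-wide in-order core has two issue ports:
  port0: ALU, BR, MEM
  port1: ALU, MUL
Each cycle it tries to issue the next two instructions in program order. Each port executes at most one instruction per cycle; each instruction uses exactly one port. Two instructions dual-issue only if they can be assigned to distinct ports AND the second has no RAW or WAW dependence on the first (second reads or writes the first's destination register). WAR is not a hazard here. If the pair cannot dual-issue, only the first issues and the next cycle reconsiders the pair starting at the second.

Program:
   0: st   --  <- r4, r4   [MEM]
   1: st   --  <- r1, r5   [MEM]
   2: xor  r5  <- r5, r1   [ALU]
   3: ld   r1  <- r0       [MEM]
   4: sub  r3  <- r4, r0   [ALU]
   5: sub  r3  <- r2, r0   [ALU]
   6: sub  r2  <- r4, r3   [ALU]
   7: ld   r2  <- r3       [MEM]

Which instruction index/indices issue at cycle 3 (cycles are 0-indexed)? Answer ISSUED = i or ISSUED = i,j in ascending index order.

[0] i0  st  -- no-port MEM/MEM
[1] i1+i2  st xor  -- dual
[2] i3+i4  ld sub  -- dual
[3] i5  sub  -- RAW r3
[4] i6  sub  -- WAW r2
[5] i7  ld  -- tail

ISSUED = 5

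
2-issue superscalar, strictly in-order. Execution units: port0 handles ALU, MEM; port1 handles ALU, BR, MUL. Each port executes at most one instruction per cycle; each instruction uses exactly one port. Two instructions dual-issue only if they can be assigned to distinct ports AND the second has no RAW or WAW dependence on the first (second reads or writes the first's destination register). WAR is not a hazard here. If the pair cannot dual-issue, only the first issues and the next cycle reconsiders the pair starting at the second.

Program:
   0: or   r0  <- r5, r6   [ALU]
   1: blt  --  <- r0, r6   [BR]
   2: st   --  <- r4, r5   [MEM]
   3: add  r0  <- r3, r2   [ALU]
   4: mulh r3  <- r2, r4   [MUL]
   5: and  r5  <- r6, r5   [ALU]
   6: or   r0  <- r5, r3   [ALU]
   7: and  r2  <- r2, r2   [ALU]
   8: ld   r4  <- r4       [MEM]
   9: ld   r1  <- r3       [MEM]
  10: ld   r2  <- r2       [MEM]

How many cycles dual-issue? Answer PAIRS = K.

PAIRS = 3

#0 head=0: or.ALU i0 RAW r0
#1 head=1: blt.BR;st.MEM i1/i2 dual
#2 head=3: add.ALU;mulh.MUL i3/i4 dual
#3 head=5: and.ALU i5 RAW r5
#4 head=6: or.ALU;and.ALU i6/i7 dual
#5 head=8: ld.MEM i8 no-port MEM/MEM
#6 head=9: ld.MEM i9 no-port MEM/MEM
#7 head=10: ld.MEM i10 tail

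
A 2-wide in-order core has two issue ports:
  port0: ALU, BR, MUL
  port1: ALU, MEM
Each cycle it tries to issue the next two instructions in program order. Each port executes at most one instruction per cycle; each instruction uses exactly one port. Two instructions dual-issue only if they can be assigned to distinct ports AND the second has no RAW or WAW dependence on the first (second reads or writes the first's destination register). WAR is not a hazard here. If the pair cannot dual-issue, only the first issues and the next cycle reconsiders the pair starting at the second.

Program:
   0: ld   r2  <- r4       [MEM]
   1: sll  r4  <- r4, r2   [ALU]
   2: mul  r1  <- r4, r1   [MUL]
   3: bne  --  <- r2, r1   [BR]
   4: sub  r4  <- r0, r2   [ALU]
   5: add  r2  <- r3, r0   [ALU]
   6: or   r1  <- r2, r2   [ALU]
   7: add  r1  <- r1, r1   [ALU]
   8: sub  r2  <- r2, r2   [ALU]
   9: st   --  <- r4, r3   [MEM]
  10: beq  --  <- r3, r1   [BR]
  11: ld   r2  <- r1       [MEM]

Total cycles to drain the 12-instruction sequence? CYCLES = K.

[0] i0  ld  -- RAW r2
[1] i1  sll  -- RAW r4
[2] i2  mul  -- no-port MUL/BR
[3] i3+i4  bne+sub  -- dual
[4] i5  add  -- RAW r2
[5] i6  or  -- RAW+WAW r1
[6] i7+i8  add+sub  -- dual
[7] i9+i10  st+beq  -- dual
[8] i11  ld  -- tail

CYCLES = 9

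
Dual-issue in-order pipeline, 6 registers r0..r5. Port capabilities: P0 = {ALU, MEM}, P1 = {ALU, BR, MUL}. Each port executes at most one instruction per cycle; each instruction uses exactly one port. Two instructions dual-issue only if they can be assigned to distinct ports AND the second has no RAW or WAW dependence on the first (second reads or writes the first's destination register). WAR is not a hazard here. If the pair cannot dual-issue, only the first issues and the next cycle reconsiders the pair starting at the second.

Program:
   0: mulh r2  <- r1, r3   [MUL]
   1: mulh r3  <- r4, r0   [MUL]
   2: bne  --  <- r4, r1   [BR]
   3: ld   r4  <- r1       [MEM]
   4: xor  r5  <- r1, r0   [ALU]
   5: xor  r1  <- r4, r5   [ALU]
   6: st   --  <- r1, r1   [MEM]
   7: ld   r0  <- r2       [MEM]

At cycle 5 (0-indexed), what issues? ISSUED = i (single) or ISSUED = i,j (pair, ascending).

  cy0 -> i0 (mulh) no-port MUL/MUL
  cy1 -> i1 (mulh) no-port MUL/BR
  cy2 -> i2&i3 (bne/ld) 2-wide
  cy3 -> i4 (xor) RAW r5
  cy4 -> i5 (xor) RAW r1
  cy5 -> i6 (st) no-port MEM/MEM
  cy6 -> i7 (ld) tail

ISSUED = 6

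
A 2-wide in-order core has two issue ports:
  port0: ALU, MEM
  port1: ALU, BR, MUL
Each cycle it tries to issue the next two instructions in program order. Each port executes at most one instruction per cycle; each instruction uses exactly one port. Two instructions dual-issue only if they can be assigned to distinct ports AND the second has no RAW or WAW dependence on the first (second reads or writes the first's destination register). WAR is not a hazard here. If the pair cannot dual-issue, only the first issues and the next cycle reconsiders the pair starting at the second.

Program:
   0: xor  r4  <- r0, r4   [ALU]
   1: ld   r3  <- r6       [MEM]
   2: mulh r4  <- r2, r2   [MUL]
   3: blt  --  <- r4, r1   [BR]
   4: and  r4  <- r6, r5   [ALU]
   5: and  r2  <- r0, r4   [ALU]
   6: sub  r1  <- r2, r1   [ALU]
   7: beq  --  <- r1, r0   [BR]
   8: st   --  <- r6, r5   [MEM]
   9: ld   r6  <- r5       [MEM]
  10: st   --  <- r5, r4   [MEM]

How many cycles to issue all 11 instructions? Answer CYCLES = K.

CYCLES = 8

[0] i0+i1  xor;ld  -- pair
[1] i2  mulh  -- no-port MUL/BR
[2] i3+i4  blt;and  -- pair
[3] i5  and  -- RAW r2
[4] i6  sub  -- RAW r1
[5] i7+i8  beq;st  -- pair
[6] i9  ld  -- no-port MEM/MEM
[7] i10  st  -- tail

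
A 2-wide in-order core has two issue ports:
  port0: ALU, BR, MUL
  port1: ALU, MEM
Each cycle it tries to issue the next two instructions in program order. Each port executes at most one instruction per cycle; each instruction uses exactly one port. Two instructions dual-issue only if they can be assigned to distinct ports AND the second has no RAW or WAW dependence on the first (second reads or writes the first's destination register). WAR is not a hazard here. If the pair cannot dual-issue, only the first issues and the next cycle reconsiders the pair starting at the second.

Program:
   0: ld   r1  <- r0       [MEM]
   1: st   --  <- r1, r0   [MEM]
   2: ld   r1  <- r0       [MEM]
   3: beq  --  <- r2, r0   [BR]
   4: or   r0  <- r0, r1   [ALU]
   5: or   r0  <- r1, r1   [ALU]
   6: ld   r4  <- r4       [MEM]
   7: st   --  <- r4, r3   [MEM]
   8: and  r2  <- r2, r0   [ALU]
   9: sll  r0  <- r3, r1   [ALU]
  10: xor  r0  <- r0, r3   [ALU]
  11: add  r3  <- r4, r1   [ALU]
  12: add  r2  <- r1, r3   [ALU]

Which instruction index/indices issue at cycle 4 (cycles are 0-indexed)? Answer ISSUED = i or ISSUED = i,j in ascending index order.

ISSUED = 5,6

t=0 i0:ld.MEM ; no-port MEM/MEM
t=1 i1:st.MEM ; no-port MEM/MEM
t=2 i2&i3:ld.MEM;beq.BR ; pair
t=3 i4:or.ALU ; WAW r0
t=4 i5&i6:or.ALU;ld.MEM ; pair
t=5 i7&i8:st.MEM;and.ALU ; pair
t=6 i9:sll.ALU ; RAW+WAW r0
t=7 i10&i11:xor.ALU;add.ALU ; pair
t=8 i12:add.ALU ; tail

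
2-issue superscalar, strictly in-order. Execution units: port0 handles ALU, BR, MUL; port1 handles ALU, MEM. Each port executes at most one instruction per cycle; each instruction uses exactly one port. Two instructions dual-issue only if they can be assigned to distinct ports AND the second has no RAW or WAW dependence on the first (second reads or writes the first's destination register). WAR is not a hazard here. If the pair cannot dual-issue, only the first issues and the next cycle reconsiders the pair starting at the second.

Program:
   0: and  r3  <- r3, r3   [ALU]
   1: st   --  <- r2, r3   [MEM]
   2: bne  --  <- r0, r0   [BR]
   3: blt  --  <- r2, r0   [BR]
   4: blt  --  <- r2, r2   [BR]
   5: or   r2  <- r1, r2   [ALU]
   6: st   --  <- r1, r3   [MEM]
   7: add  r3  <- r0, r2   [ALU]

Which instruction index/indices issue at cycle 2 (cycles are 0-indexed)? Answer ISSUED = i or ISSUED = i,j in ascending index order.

ISSUED = 3

[0] i0  and.ALU  -- RAW r3
[1] i1+i2  st.MEM+bne.BR  -- dual
[2] i3  blt.BR  -- no-port BR/BR
[3] i4+i5  blt.BR+or.ALU  -- dual
[4] i6+i7  st.MEM+add.ALU  -- dual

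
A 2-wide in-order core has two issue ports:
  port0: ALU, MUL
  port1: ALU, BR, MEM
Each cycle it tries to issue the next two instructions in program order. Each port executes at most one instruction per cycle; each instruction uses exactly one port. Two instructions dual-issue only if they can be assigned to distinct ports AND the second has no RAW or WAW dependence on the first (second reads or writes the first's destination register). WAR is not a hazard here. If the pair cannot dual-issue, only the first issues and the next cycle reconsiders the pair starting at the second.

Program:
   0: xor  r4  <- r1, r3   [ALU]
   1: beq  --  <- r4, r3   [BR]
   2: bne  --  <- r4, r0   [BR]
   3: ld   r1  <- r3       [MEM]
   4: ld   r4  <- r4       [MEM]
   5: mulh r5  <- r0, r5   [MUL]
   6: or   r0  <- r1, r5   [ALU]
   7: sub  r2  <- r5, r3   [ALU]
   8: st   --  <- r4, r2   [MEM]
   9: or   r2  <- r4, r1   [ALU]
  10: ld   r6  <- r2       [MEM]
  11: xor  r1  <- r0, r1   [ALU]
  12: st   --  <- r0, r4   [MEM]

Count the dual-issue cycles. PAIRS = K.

PAIRS = 4

t=0 i0:xor ; RAW r4
t=1 i1:beq ; no-port BR/BR
t=2 i2:bne ; no-port BR/MEM
t=3 i3:ld ; no-port MEM/MEM
t=4 i4/i5:ld/mulh ; pair
t=5 i6/i7:or/sub ; pair
t=6 i8/i9:st/or ; pair
t=7 i10/i11:ld/xor ; pair
t=8 i12:st ; tail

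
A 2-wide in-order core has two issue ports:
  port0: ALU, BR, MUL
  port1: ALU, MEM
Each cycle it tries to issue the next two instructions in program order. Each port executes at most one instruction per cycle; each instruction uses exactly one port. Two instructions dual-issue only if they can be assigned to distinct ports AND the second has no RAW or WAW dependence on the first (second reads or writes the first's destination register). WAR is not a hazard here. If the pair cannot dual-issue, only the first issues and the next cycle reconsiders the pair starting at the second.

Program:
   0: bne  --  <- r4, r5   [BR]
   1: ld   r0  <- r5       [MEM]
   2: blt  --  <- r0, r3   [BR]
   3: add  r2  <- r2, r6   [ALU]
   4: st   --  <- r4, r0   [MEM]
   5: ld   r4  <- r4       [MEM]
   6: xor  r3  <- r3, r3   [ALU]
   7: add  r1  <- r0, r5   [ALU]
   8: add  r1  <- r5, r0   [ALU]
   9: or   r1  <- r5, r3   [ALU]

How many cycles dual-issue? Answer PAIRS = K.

PAIRS = 3

0. bne/ld @i0/i1  | 2-wide
1. blt/add @i2/i3  | 2-wide
2. st @i4  | no-port MEM/MEM
3. ld/xor @i5/i6  | 2-wide
4. add @i7  | WAW r1
5. add @i8  | WAW r1
6. or @i9  | tail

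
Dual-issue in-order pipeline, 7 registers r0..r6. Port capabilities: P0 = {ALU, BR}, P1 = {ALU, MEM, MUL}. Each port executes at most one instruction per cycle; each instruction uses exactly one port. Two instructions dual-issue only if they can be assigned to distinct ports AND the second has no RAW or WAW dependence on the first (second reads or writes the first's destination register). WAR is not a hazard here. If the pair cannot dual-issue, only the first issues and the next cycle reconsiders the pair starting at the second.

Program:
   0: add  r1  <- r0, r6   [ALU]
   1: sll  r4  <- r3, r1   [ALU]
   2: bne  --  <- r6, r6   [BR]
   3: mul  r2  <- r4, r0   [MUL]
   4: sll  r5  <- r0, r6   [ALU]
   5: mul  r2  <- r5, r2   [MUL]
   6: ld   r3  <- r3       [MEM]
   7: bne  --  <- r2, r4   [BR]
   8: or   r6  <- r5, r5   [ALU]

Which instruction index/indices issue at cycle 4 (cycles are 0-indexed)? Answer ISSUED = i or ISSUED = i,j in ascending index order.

ISSUED = 6,7

#0 head=0: add i0 RAW r1
#1 head=1: sll;bne i1,i2 2-wide
#2 head=3: mul;sll i3,i4 2-wide
#3 head=5: mul i5 no-port MUL/MEM
#4 head=6: ld;bne i6,i7 2-wide
#5 head=8: or i8 tail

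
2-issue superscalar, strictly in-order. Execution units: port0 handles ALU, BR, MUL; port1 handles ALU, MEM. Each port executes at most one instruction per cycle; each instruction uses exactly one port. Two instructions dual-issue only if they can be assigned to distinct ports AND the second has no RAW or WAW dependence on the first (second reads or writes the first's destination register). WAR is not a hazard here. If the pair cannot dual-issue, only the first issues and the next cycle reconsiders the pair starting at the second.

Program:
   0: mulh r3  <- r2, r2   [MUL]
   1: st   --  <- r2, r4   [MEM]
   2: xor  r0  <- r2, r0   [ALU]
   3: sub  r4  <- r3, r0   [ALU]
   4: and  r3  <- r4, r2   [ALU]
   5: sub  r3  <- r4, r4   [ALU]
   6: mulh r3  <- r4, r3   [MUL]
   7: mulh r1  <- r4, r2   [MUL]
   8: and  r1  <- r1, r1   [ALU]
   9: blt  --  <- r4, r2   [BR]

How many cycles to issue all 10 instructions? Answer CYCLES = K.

CYCLES = 8

  cy0 -> i0,i1 (mulh;st) dual
  cy1 -> i2 (xor) RAW r0
  cy2 -> i3 (sub) RAW r4
  cy3 -> i4 (and) WAW r3
  cy4 -> i5 (sub) RAW+WAW r3
  cy5 -> i6 (mulh) no-port MUL/MUL
  cy6 -> i7 (mulh) RAW+WAW r1
  cy7 -> i8,i9 (and;blt) dual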